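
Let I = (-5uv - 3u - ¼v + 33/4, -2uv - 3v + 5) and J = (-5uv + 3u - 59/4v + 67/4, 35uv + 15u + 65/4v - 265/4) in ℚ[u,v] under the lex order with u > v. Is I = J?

Yes, the ideals are equal.

For a fixed monomial order, each ideal has a unique reduced Gröbner basis; comparing bases decides equality.
Buchberger on the first generating set:
f_1 = -5uv - 3u - ¼v + 33/4, LT = uv.
f_2 = -2uv - 3v + 5, LT = uv.

S(f_1,f_2): lcm = uv. S = ⅗u - 29/20v + 17/20.
  leading term u: no divisor's leading term divides it; move ⅗u to the remainder.
  leading term v: no divisor's leading term divides it; move -29/20v to the remainder.
  leading term 1: no divisor's leading term divides it; move 17/20 to the remainder.
  remainder ⅗u - 29/20v + 17/20 ≠ 0; add g_3 = ⅗u - 29/20v + 17/20 to the basis.

S(f_1,g_3): lcm = uv. S = ⅗u + 29/12v² - 41/30v - 33/20.
  leading term u: subtract (1)·g_3 from ⅗u + 29/12v² - 41/30v - 33/20 → 29/12v² + 1/12v - 5/2
  leading term v²: no divisor's leading term divides it; move 29/12v² to the remainder.
  leading term v: no divisor's leading term divides it; move 1/12v to the remainder.
  leading term 1: no divisor's leading term divides it; move -5/2 to the remainder.
  remainder 29/12v² + 1/12v - 5/2 ≠ 0; add g_4 = 29/12v² + 1/12v - 5/2 to the basis.

The other S-polynomials (S(f_2,g_3), S(f_1,g_4), S(f_2,g_4), S(g_3,g_4)) all reduce to 0 modulo the current basis, so we have a Gröbner basis.
Inter-reduce: drop elements whose leading term is divisible by another's, tail-reduce, and make monic.
Reduced Gröbner basis: {u - 29/12v + 17/12, v² + 1/29v - 30/29}.

Buchberger on the second generating set:
h_1 = -5uv + 3u - 59/4v + 67/4, LT = uv.
h_2 = 35uv + 15u + 65/4v - 265/4, LT = uv.

S(h_1,h_2): lcm = uv. S = -36/35u + 87/35v - 51/35.
  leading term u: no divisor's leading term divides it; move -36/35u to the remainder.
  leading term v: no divisor's leading term divides it; move 87/35v to the remainder.
  leading term 1: no divisor's leading term divides it; move -51/35 to the remainder.
  remainder -36/35u + 87/35v - 51/35 ≠ 0; add k_3 = -36/35u + 87/35v - 51/35 to the basis.

S(h_1,k_3): lcm = uv. S = -⅗u + 29/12v² + 23/15v - 67/20.
  leading term u: subtract (7/12)·k_3 from -⅗u + 29/12v² + 23/15v - 67/20 → 29/12v² + 1/12v - 5/2
  leading term v²: no divisor's leading term divides it; move 29/12v² to the remainder.
  leading term v: no divisor's leading term divides it; move 1/12v to the remainder.
  leading term 1: no divisor's leading term divides it; move -5/2 to the remainder.
  remainder 29/12v² + 1/12v - 5/2 ≠ 0; add k_4 = 29/12v² + 1/12v - 5/2 to the basis.

The other S-polynomials (S(h_2,k_3), S(h_1,k_4), S(h_2,k_4), S(k_3,k_4)) all reduce to 0 modulo the current basis, so we have a Gröbner basis.
Inter-reduce: drop elements whose leading term is divisible by another's, tail-reduce, and make monic.
Reduced Gröbner basis: {u - 29/12v + 17/12, v² + 1/29v - 30/29}.

The two bases agree; hence the ideals are identical.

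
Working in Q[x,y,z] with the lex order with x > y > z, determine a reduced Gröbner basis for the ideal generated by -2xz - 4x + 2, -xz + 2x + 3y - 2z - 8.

This is the nonlinear analogue of row-reducing a linear system.

f_1 = -2xz - 4x + 2, LT = xz.
f_2 = -xz + 2x + 3y - 2z - 8, LT = xz.

S(f_1,f_2): lcm = xz. S = 4x + 3y - 2z - 9.
  leading term x: no divisor's leading term divides it; move 4x to the remainder.
  leading term y: no divisor's leading term divides it; move 3y to the remainder.
  leading term z: no divisor's leading term divides it; move -2z to the remainder.
  leading term 1: no divisor's leading term divides it; move -9 to the remainder.
  remainder 4x + 3y - 2z - 9 ≠ 0; add g_3 = 4x + 3y - 2z - 9 to the basis.

S(f_1,g_3): lcm = xz. S = 2x - \tfrac{3}{4}yz + \tfrac{1}{2}z^{2} + \tfrac{9}{4}z - 1.
  leading term x: subtract (\tfrac{1}{2})·g_3 from 2x - \tfrac{3}{4}yz + \tfrac{1}{2}z^{2} + \tfrac{9}{4}z - 1 → -\tfrac{3}{4}yz - \tfrac{3}{2}y + \tfrac{1}{2}z^{2} + \tfrac{13}{4}z + \tfrac{7}{2}
  leading term yz: no divisor's leading term divides it; move -\tfrac{3}{4}yz to the remainder.
  leading term y: no divisor's leading term divides it; move -\tfrac{3}{2}y to the remainder.
  leading term z^{2}: no divisor's leading term divides it; move \tfrac{1}{2}z^{2} to the remainder.
  leading term z: no divisor's leading term divides it; move \tfrac{13}{4}z to the remainder.
  leading term 1: no divisor's leading term divides it; move \tfrac{7}{2} to the remainder.
  remainder -\tfrac{3}{4}yz - \tfrac{3}{2}y + \tfrac{1}{2}z^{2} + \tfrac{13}{4}z + \tfrac{7}{2} ≠ 0; add g_4 = -\tfrac{3}{4}yz - \tfrac{3}{2}y + \tfrac{1}{2}z^{2} + \tfrac{13}{4}z + \tfrac{7}{2} to the basis.

The other S-polynomials (S(f_2,g_3), S(f_1,g_4), S(f_2,g_4), S(g_3,g_4)) all reduce to 0 modulo the current basis, so we have a Gröbner basis.
Inter-reduce: drop elements whose leading term is divisible by another's, tail-reduce, and make monic.

G = {x + \tfrac{3}{4}y - \tfrac{1}{2}z - \tfrac{9}{4}, yz + 2y - \tfrac{2}{3}z^{2} - \tfrac{13}{3}z - \tfrac{14}{3}}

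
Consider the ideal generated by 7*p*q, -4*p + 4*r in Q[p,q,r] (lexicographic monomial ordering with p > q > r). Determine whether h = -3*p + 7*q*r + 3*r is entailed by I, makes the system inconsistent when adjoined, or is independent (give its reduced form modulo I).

-3*p + 7*q*r + 3*r lies in I (it reduces to 0).

First compute the reduced Gröbner basis of I by Buchberger's algorithm.
f_1 = 7*p*q, LT = p*q.
f_2 = -4*p + 4*r, LT = p.

S(f_1,f_2): lcm = p*q. S = q*r.
  leading term q*r: no divisor's leading term divides it; move q*r to the remainder.
  remainder q*r ≠ 0; add k_3 = q*r to the basis.

S(f_1,k_3): lcm = p*q*r. S = 0.
  remainder 0.

S(f_2,k_3): leading monomials are coprime, so the S-polynomial reduces to 0 (Buchberger's first criterion).
Every S-polynomial of the final basis reduces to 0, so we have a Gröbner basis.
Inter-reduce: drop elements whose leading term is divisible by another's, tail-reduce, and make monic.
Reduced Gröbner basis: {p - r, q*r}.
Label its elements g_1 = p - r, g_2 = q*r.

Reduce h = -3*p + 7*q*r + 3*r modulo G:
  leading term p: subtract (-3)·g_1 from -3*p + 7*q*r + 3*r → 7*q*r
  leading term q*r: subtract (7)·g_2 from 7*q*r → 0
  normal form = 0.
Since the normal form is 0, h ∈ I.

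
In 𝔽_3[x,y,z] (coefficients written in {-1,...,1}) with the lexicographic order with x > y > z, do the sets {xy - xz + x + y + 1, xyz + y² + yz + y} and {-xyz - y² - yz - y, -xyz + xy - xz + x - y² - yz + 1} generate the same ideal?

Yes, the ideals are equal.

Equality of ideals is decidable: compute both reduced Gröbner bases (unique for the ordering) and check whether they agree.
Buchberger on the first generating set:
f_1 = xy - xz + x + y + 1, LT = xy.
f_2 = xyz + y² + yz + y, LT = xyz.

S(f_1,f_2): lcm = xyz. S = -xz² + xz - y² - y + z.
  leading term xz²: no divisor's leading term divides it; move -xz² to the remainder.
  leading term xz: no divisor's leading term divides it; move xz to the remainder.
  leading term y²: no divisor's leading term divides it; move -y² to the remainder.
  leading term y: no divisor's leading term divides it; move -y to the remainder.
  leading term z: no divisor's leading term divides it; move z to the remainder.
  remainder -xz² + xz - y² - y + z ≠ 0; add g_3 = -xz² + xz - y² - y + z to the basis.

S(f_1,g_3): lcm = xyz². S = xyz - xz³ + xz² - y³ - y² + yz² + yz + z².
  leading term xyz: subtract (z)·f_1 from xyz - xz³ + xz² - y³ - y² + yz² + yz + z² → -xz³ - xz² - xz - y³ - y² + yz² + z² - z
  leading term xz³: subtract (z)·g_3 from -xz³ - xz² - xz - y³ - y² + yz² + z² - z → xz² - xz - y³ + y²z - y² + yz² + yz - z
  leading term xz²: subtract (-1)·g_3 from xz² - xz - y³ + y²z - y² + yz² + yz - z → -y³ + y²z + y² + yz² + yz - y
  leading term y³: no divisor's leading term divides it; move -y³ to the remainder.
  leading term y²z: no divisor's leading term divides it; move y²z to the remainder.
  leading term y²: no divisor's leading term divides it; move y² to the remainder.
  leading term yz²: no divisor's leading term divides it; move yz² to the remainder.
  leading term yz: no divisor's leading term divides it; move yz to the remainder.
  leading term y: no divisor's leading term divides it; move -y to the remainder.
  remainder -y³ + y²z + y² + yz² + yz - y ≠ 0; add g_4 = -y³ + y²z + y² + yz² + yz - y to the basis.

The other S-polynomials (S(f_2,g_3), S(f_1,g_4), S(f_2,g_4), S(g_3,g_4)) all reduce to 0 modulo the current basis, so we have a Gröbner basis.
Inter-reduce: drop elements whose leading term is divisible by another's, tail-reduce, and make monic.
Reduced Gröbner basis: {xy - xz + x + y + 1, xz² - xz + y² + y - z, y³ - y²z - y² - yz² - yz + y}.

Buchberger on the second generating set:
h_1 = -xyz - y² - yz - y, LT = xyz.
h_2 = -xyz + xy - xz + x - y² - yz + 1, LT = xyz.

S(h_1,h_2): lcm = xyz. S = xy - xz + x + y + 1.
  leading term xy: no divisor's leading term divides it; move xy to the remainder.
  leading term xz: no divisor's leading term divides it; move -xz to the remainder.
  leading term x: no divisor's leading term divides it; move x to the remainder.
  leading term y: no divisor's leading term divides it; move y to the remainder.
  leading term 1: no divisor's leading term divides it; move 1 to the remainder.
  remainder xy - xz + x + y + 1 ≠ 0; add k_3 = xy - xz + x + y + 1 to the basis.

S(h_1,k_3): lcm = xyz. S = xz² - xz + y² + y - z.
  leading term xz²: no divisor's leading term divides it; move xz² to the remainder.
  leading term xz: no divisor's leading term divides it; move -xz to the remainder.
  leading term y²: no divisor's leading term divides it; move y² to the remainder.
  leading term y: no divisor's leading term divides it; move y to the remainder.
  leading term z: no divisor's leading term divides it; move -z to the remainder.
  remainder xz² - xz + y² + y - z ≠ 0; add k_4 = xz² - xz + y² + y - z to the basis.

S(h_1,k_4): lcm = xyz². S = xyz - y³ + y²z - y² + yz² - yz.
  leading term xyz: subtract (-1)·h_1 from xyz - y³ + y²z - y² + yz² - yz → -y³ + y²z + y² + yz² + yz - y
  leading term y³: no divisor's leading term divides it; move -y³ to the remainder.
  leading term y²z: no divisor's leading term divides it; move y²z to the remainder.
  leading term y²: no divisor's leading term divides it; move y² to the remainder.
  leading term yz²: no divisor's leading term divides it; move yz² to the remainder.
  leading term yz: no divisor's leading term divides it; move yz to the remainder.
  leading term y: no divisor's leading term divides it; move -y to the remainder.
  remainder -y³ + y²z + y² + yz² + yz - y ≠ 0; add k_5 = -y³ + y²z + y² + yz² + yz - y to the basis.

The other S-polynomials (S(h_2,k_3), S(h_2,k_4), S(k_3,k_4), S(h_1,k_5), S(h_2,k_5), S(k_3,k_5), S(k_4,k_5)) all reduce to 0 modulo the current basis, so we have a Gröbner basis.
Inter-reduce: drop elements whose leading term is divisible by another's, tail-reduce, and make monic.
Reduced Gröbner basis: {xy - xz + x + y + 1, xz² - xz + y² + y - z, y³ - y²z - y² - yz² - yz + y}.

The two bases agree; hence the ideals are identical.
The same test decides containment: I ⊆ J iff every generator of I reduces to 0 modulo a Gröbner basis of J.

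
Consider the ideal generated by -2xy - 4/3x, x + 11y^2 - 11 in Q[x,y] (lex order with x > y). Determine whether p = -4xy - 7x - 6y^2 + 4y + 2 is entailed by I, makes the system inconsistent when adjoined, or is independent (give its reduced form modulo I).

-4xy - 7x - 6y^2 + 4y + 2 is independent of I; its normal form modulo I is 125/3y^2 + 4y - 137/3.

First compute the reduced Gröbner basis of I by Buchberger's algorithm.
f_1 = -2xy - 4/3x, LT = xy.
f_2 = x + 11y^2 - 11, LT = x.

S(f_1,f_2): lcm = xy. S = 2/3x - 11y^3 + 11y.
  reduce S modulo (f_1, f_2):
  remainder -11y^3 - 22/3y^2 + 11y + 22/3 ≠ 0; add h_3 = -11y^3 - 22/3y^2 + 11y + 22/3 to the basis.

The other S-polynomials (S(f_1,h_3), S(f_2,h_3)) all reduce to 0 modulo the current basis, so we have a Gröbner basis.
Inter-reduce: drop elements whose leading term is divisible by another's, tail-reduce, and make monic.
Reduced Gröbner basis: {x + 11y^2 - 11, y^3 + 2/3y^2 - y - 2/3}.
Label its elements g_1 = x + 11y^2 - 11, g_2 = y^3 + 2/3y^2 - y - 2/3.

Reduce p = -4xy - 7x - 6y^2 + 4y + 2 modulo G:
  leading term xy: subtract (-4y)·g_1 from -4xy - 7x - 6y^2 + 4y + 2 → -7x + 44y^3 - 6y^2 - 40y + 2
  leading term x: subtract (-7)·g_1 from -7x + 44y^3 - 6y^2 - 40y + 2 → 44y^3 + 71y^2 - 40y - 75
  leading term y^3: subtract (44)·g_2 from 44y^3 + 71y^2 - 40y - 75 → 125/3y^2 + 4y - 137/3
  leading term y^2: no divisor's leading term divides it; move 125/3y^2 to the remainder.
  leading term y: no divisor's leading term divides it; move 4y to the remainder.
  leading term 1: no divisor's leading term divides it; move -137/3 to the remainder.
  normal form = 125/3y^2 + 4y - 137/3.
The normal form is nonzero, so p ∉ I. Since p minus its normal form lies in I, I + (p) = I + (r) where r = 125/3y^2 + 4y - 137/3; decide whether this ideal is the whole ring.
Run Buchberger on G together with r (pairs among the g_i already reduce to 0 since G is a Gröbner basis):
g_1 = x + 11y^2 - 11, LT = x.
g_2 = y^3 + 2/3y^2 - y - 2/3, LT = y^3.
r = 125/3y^2 + 4y - 137/3, LT = y^2.

S(g_2,r): lcm = y^3. S = 214/375y^2 + 12/125y - 2/3.
  reduce S modulo (g_1, g_2, r):
  remainder 644/15625y - 644/15625 ≠ 0; add m_4 = 644/15625y - 644/15625 to the basis.

The other S-polynomials (S(g_1,g_2), S(g_1,r), S(g_1,m_4), S(g_2,m_4), S(r,m_4)) all reduce to 0 modulo the current basis, so we have a Gröbner basis.
Inter-reduce: drop elements whose leading term is divisible by another's, tail-reduce, and make monic.
Reduced Gröbner basis: {x, y - 1}.
The reduced Gröbner basis of I + (p) is {x, y - 1} ≠ {1}, a proper ideal, so the enlarged system stays consistent: p is independent of I, with normal form 125/3y^2 + 4y - 137/3.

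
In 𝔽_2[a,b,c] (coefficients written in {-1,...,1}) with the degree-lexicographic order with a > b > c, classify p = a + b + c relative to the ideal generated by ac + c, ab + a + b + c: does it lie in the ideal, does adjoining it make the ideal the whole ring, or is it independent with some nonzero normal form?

a + b + c is independent of I; its normal form modulo I is a + b + c.

First compute the reduced Gröbner basis of I by Buchberger's algorithm.
f_1 = ac + c, LT = ac.
f_2 = ab + a + b + c, LT = ab.

S(f_1,f_2): lcm = abc. S = ac + c².
  leading term ac: subtract (1)·f_1 from ac + c² → c² + c
  leading term c²: no divisor's leading term divides it; move c² to the remainder.
  leading term c: no divisor's leading term divides it; move c to the remainder.
  remainder c² + c ≠ 0; add h_3 = c² + c to the basis.

The other S-polynomials (S(f_1,h_3), S(f_2,h_3)) all reduce to 0 modulo the current basis, so we have a Gröbner basis.
Inter-reduce: drop elements whose leading term is divisible by another's, tail-reduce, and make monic.
Reduced Gröbner basis: {ab + a + b + c, ac + c, c² + c}.
Label its elements g_1 = ab + a + b + c, g_2 = ac + c, g_3 = c² + c.

Reduce p = a + b + c modulo G:
  leading term a: no divisor's leading term divides it; move a to the remainder.
  leading term b: no divisor's leading term divides it; move b to the remainder.
  leading term c: no divisor's leading term divides it; move c to the remainder.
  normal form = a + b + c.
The normal form is nonzero, so p ∉ I. Since p minus its normal form lies in I, I + (p) = I + (r) where r = a + b + c; decide whether this ideal is the whole ring.
Run Buchberger on G together with r (pairs among the g_i already reduce to 0 since G is a Gröbner basis):
g_1 = ab + a + b + c, LT = ab.
g_2 = ac + c, LT = ac.
g_3 = c² + c, LT = c².
r = a + b + c, LT = a.

S(g_1,r): lcm = ab. S = b² + bc + a + b + c.
  leading term b²: no divisor's leading term divides it; move b² to the remainder.
  leading term bc: no divisor's leading term divides it; move bc to the remainder.
  leading term a: subtract (1)·r from a + b + c → 0
  remainder b² + bc ≠ 0; add m_5 = b² + bc to the basis.

S(g_2,r): lcm = ac. S = bc + c² + c.
  leading term bc: no divisor's leading term divides it; move bc to the remainder.
  leading term c²: subtract (1)·g_3 from c² + c → 0
  remainder bc ≠ 0; add m_6 = bc to the basis.

The other S-polynomials (S(g_1,g_2), S(g_1,g_3), S(g_2,g_3), S(g_3,r), S(g_1,m_5), S(g_2,m_5), S(g_3,m_5), S(r,m_5), S(g_1,m_6), S(g_2,m_6), S(g_3,m_6), S(r,m_6), S(m_5,m_6)) all reduce to 0 modulo the current basis, so we have a Gröbner basis.
Inter-reduce: drop elements whose leading term is divisible by another's, tail-reduce, and make monic.
Reduced Gröbner basis: {b², bc, c² + c, a + b + c}.
The reduced Gröbner basis of I + (p) is {b², bc, c² + c, a + b + c} ≠ {1}, a proper ideal, so the enlarged system stays consistent: p is independent of I, with normal form a + b + c.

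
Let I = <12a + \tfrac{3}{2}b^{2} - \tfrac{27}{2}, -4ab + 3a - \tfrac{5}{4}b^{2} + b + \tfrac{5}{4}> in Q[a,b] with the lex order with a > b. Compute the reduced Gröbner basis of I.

f_1 = 12a + \tfrac{3}{2}b^{2} - \tfrac{27}{2}, LT = a.
f_2 = -4ab + 3a - \tfrac{5}{4}b^{2} + b + \tfrac{5}{4}, LT = ab.

S(f_1,f_2): lcm = ab. S = \tfrac{3}{4}a + \tfrac{1}{8}b^{3} - \tfrac{5}{16}b^{2} - \tfrac{7}{8}b + \tfrac{5}{16}.
  leading term a: subtract (\tfrac{1}{16})·f_1 from \tfrac{3}{4}a + \tfrac{1}{8}b^{3} - \tfrac{5}{16}b^{2} - \tfrac{7}{8}b + \tfrac{5}{16} → \tfrac{1}{8}b^{3} - \tfrac{13}{32}b^{2} - \tfrac{7}{8}b + \tfrac{37}{32}
  leading term b^{3}: no divisor's leading term divides it; move \tfrac{1}{8}b^{3} to the remainder.
  leading term b^{2}: no divisor's leading term divides it; move -\tfrac{13}{32}b^{2} to the remainder.
  leading term b: no divisor's leading term divides it; move -\tfrac{7}{8}b to the remainder.
  leading term 1: no divisor's leading term divides it; move \tfrac{37}{32} to the remainder.
  remainder \tfrac{1}{8}b^{3} - \tfrac{13}{32}b^{2} - \tfrac{7}{8}b + \tfrac{37}{32} ≠ 0; add g_3 = \tfrac{1}{8}b^{3} - \tfrac{13}{32}b^{2} - \tfrac{7}{8}b + \tfrac{37}{32} to the basis.

The other S-polynomials (S(f_1,g_3), S(f_2,g_3)) all reduce to 0 modulo the current basis, so we have a Gröbner basis.
Inter-reduce: drop elements whose leading term is divisible by another's, tail-reduce, and make monic.

G = {a + \tfrac{1}{8}b^{2} - \tfrac{9}{8}, b^{3} - \tfrac{13}{4}b^{2} - 7b + \tfrac{37}{4}}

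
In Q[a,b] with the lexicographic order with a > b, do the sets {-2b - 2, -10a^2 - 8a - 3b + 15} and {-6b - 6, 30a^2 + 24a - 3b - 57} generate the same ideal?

Yes, the ideals are equal.

Since reduced Gröbner bases are canonical representatives of ideals under a given ordering, it suffices to compute and compare them.
Buchberger on the first generating set:
f_1 = -2b - 2, LT = b.
f_2 = -10a^2 - 8a - 3b + 15, LT = a^2.

The S-polynomials (S(f_1,f_2)) all reduce to 0 modulo the current basis, so we have a Gröbner basis.
Inter-reduce: drop elements whose leading term is divisible by another's, tail-reduce, and make monic.
Reduced Gröbner basis: {a^2 + 4/5a - 9/5, b + 1}.

Buchberger on the second generating set:
h_1 = -6b - 6, LT = b.
h_2 = 30a^2 + 24a - 3b - 57, LT = a^2.

The S-polynomials (S(h_1,h_2)) all reduce to 0 modulo the current basis, so we have a Gröbner basis.
Inter-reduce: drop elements whose leading term is divisible by another's, tail-reduce, and make monic.
Reduced Gröbner basis: {a^2 + 4/5a - 9/5, b + 1}.

These coincide, so the ideals are equal.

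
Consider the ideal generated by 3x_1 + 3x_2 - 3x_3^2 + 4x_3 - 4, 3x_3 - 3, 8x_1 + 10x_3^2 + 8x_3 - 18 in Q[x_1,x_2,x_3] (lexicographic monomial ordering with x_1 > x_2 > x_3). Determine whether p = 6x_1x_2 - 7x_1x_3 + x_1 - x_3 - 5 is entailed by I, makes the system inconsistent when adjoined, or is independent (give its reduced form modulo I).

Adjoining 6x_1x_2 - 7x_1x_3 + x_1 - x_3 - 5 makes the ideal the whole ring: the system is inconsistent.

First compute the reduced Gröbner basis of I by Buchberger's algorithm.
f_1 = 3x_1 + 3x_2 - 3x_3^2 + 4x_3 - 4, LT = x_1.
f_2 = 3x_3 - 3, LT = x_3.
f_3 = 8x_1 + 10x_3^2 + 8x_3 - 18, LT = x_1.

S(f_1,f_2): leading monomials are coprime, so the S-polynomial reduces to 0 (Buchberger's first criterion).
S(f_1,f_3): lcm = x_1. S = x_2 - 9/4x_3^2 + 1/3x_3 + 11/12.
  leading term x_2: no divisor's leading term divides it; move x_2 to the remainder.
  leading term x_3^2: subtract (-3/4x_3)·f_2 from -9/4x_3^2 + 1/3x_3 + 11/12 → -23/12x_3 + 11/12
  leading term x_3: subtract (-23/36)·f_2 from -23/12x_3 + 11/12 → -1
  leading term 1: no divisor's leading term divides it; move -1 to the remainder.
  remainder x_2 - 1 ≠ 0; add h_4 = x_2 - 1 to the basis.

S(f_2,f_3): leading monomials are coprime, so the S-polynomial reduces to 0 (Buchberger's first criterion).
S(f_1,h_4): leading monomials are coprime, so the S-polynomial reduces to 0 (Buchberger's first criterion).
S(f_2,h_4): leading monomials are coprime, so the S-polynomial reduces to 0 (Buchberger's first criterion).
S(f_3,h_4): leading monomials are coprime, so the S-polynomial reduces to 0 (Buchberger's first criterion).
Every S-polynomial of the final basis reduces to 0, so we have a Gröbner basis.
Inter-reduce: drop elements whose leading term is divisible by another's, tail-reduce, and make monic.
Reduced Gröbner basis: {x_1, x_2 - 1, x_3 - 1}.
Label its elements g_1 = x_1, g_2 = x_2 - 1, g_3 = x_3 - 1.

Reduce p = 6x_1x_2 - 7x_1x_3 + x_1 - x_3 - 5 modulo G:
  leading term x_1x_2: subtract (6x_2)·g_1 from 6x_1x_2 - 7x_1x_3 + x_1 - x_3 - 5 → -7x_1x_3 + x_1 - x_3 - 5
  leading term x_1x_3: subtract (-7x_3)·g_1 from -7x_1x_3 + x_1 - x_3 - 5 → x_1 - x_3 - 5
  leading term x_1: subtract (1)·g_1 from x_1 - x_3 - 5 → -x_3 - 5
  leading term x_3: subtract (-1)·g_3 from -x_3 - 5 → -6
  leading term 1: no divisor's leading term divides it; move -6 to the remainder.
  normal form = -6.
The normal form is nonzero, so p ∉ I. Since p minus its normal form lies in I, I + (p) = I + (r) where r = -6; decide whether this ideal is the whole ring.
Here r = -6 is a nonzero constant, hence a unit: 1 ∈ I + (p), the Gröbner basis of I + (p) is {1}, and the enlarged system has no common solution — adjoining p is inconsistent.

The remainder on division by a Gröbner basis is unique — it is the normal form.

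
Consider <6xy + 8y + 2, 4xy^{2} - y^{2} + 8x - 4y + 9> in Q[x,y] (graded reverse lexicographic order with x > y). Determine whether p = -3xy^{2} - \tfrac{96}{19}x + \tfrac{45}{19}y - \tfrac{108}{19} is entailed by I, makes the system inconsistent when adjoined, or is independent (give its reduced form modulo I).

First compute the reduced Gröbner basis of I by Buchberger's algorithm.
f_1 = 6xy + 8y + 2, LT = xy.
f_2 = 4xy^{2} - y^{2} + 8x - 4y + 9, LT = xy^{2}.

S(f_1,f_2): lcm = xy^{2}. S = \tfrac{19}{12}y^{2} - 2x + \tfrac{4}{3}y - \tfrac{9}{4}.
  leading term y^{2}: no divisor's leading term divides it; move \tfrac{19}{12}y^{2} to the remainder.
  leading term x: no divisor's leading term divides it; move -2x to the remainder.
  leading term y: no divisor's leading term divides it; move \tfrac{4}{3}y to the remainder.
  leading term 1: no divisor's leading term divides it; move -\tfrac{9}{4} to the remainder.
  remainder \tfrac{19}{12}y^{2} - 2x + \tfrac{4}{3}y - \tfrac{9}{4} ≠ 0; add h_3 = \tfrac{19}{12}y^{2} - 2x + \tfrac{4}{3}y - \tfrac{9}{4} to the basis.

S(f_1,h_3): lcm = xy^{2}. S = \tfrac{24}{19}x^{2} - \tfrac{16}{19}xy + \tfrac{4}{3}y^{2} + \tfrac{27}{19}x + \tfrac{1}{3}y.
  leading term x^{2}: no divisor's leading term divides it; move \tfrac{24}{19}x^{2} to the remainder.
  leading term xy: subtract (-\tfrac{8}{57})·f_1 from -\tfrac{16}{19}xy + \tfrac{4}{3}y^{2} + \tfrac{27}{19}x + \tfrac{1}{3}y → \tfrac{4}{3}y^{2} + \tfrac{27}{19}x + \tfrac{83}{57}y + \tfrac{16}{57}
  leading term y^{2}: subtract (\tfrac{16}{19})·h_3 from \tfrac{4}{3}y^{2} + \tfrac{27}{19}x + \tfrac{83}{57}y + \tfrac{16}{57} → \tfrac{59}{19}x + \tfrac{1}{3}y + \tfrac{124}{57}
  leading term x: no divisor's leading term divides it; move \tfrac{59}{19}x to the remainder.
  leading term y: no divisor's leading term divides it; move \tfrac{1}{3}y to the remainder.
  leading term 1: no divisor's leading term divides it; move \tfrac{124}{57} to the remainder.
  remainder \tfrac{24}{19}x^{2} + \tfrac{59}{19}x + \tfrac{1}{3}y + \tfrac{124}{57} ≠ 0; add h_4 = \tfrac{24}{19}x^{2} + \tfrac{59}{19}x + \tfrac{1}{3}y + \tfrac{124}{57} to the basis.

The other S-polynomials (S(f_2,h_3), S(f_1,h_4), S(f_2,h_4), S(h_3,h_4)) all reduce to 0 modulo the current basis, so we have a Gröbner basis.
Inter-reduce: drop elements whose leading term is divisible by another's, tail-reduce, and make monic.
Reduced Gröbner basis: {x^{2} + \tfrac{59}{24}x + \tfrac{19}{72}y + \tfrac{31}{18}, xy + \tfrac{4}{3}y + \tfrac{1}{3}, y^{2} - \tfrac{24}{19}x + \tfrac{16}{19}y - \tfrac{27}{19}}.
Label its elements g_1 = x^{2} + \tfrac{59}{24}x + \tfrac{19}{72}y + \tfrac{31}{18}, g_2 = xy + \tfrac{4}{3}y + \tfrac{1}{3}, g_3 = y^{2} - \tfrac{24}{19}x + \tfrac{16}{19}y - \tfrac{27}{19}.

Reduce p = -3xy^{2} - \tfrac{96}{19}x + \tfrac{45}{19}y - \tfrac{108}{19} modulo G:
  leading term xy^{2}: subtract (-3y)·g_2 from -3xy^{2} - \tfrac{96}{19}x + \tfrac{45}{19}y - \tfrac{108}{19} → 4y^{2} - \tfrac{96}{19}x + \tfrac{64}{19}y - \tfrac{108}{19}
  leading term y^{2}: subtract (4)·g_3 from 4y^{2} - \tfrac{96}{19}x + \tfrac{64}{19}y - \tfrac{108}{19} → 0
  normal form = 0.
Since the normal form is 0, p ∈ I.

-3xy^{2} - \tfrac{96}{19}x + \tfrac{45}{19}y - \tfrac{108}{19} lies in I (it reduces to 0).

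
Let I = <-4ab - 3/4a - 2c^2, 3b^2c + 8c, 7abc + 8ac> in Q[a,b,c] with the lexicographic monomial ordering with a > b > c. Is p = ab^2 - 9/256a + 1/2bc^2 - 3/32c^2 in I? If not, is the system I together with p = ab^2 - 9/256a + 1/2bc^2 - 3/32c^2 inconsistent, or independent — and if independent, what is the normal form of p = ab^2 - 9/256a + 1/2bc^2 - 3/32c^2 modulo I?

ab^2 - 9/256a + 1/2bc^2 - 3/32c^2 lies in I (it reduces to 0).

First compute the reduced Gröbner basis of I by Buchberger's algorithm.
f_1 = -4ab - 3/4a - 2c^2, LT = ab.
f_2 = 3b^2c + 8c, LT = b^2c.
f_3 = 7abc + 8ac, LT = abc.

S(f_1,f_2): lcm = ab^2c. S = 3/16abc - 8/3ac + 1/2bc^3.
  reduce S modulo (f_1, f_2, f_3):
  remainder -2075/768ac + 1/2bc^3 - 3/32c^3 ≠ 0; add h_4 = -2075/768ac + 1/2bc^3 - 3/32c^3 to the basis.

S(f_1,f_3): lcm = abc. S = -107/112ac + 1/2c^3.
  reduce S modulo (f_1, f_2, f_3, h_4):
  remainder -2568/14525bc^3 + 7744/14525c^3 ≠ 0; add h_5 = -2568/14525bc^3 + 7744/14525c^3 to the basis.

S(f_2,f_3): lcm = ab^2c. S = -8/7abc + 8/3ac.
  reduce S modulo (f_1, f_2, f_3, h_4, h_5):
  remainder 4672/2247c^3 ≠ 0; add h_6 = 4672/2247c^3 to the basis.

The other S-polynomials (S(f_1,h_4), S(f_2,h_4), S(f_3,h_4), S(f_1,h_5), S(f_2,h_5), S(f_3,h_5), S(h_4,h_5), S(f_1,h_6), S(f_2,h_6), S(f_3,h_6), S(h_4,h_6), S(h_5,h_6)) all reduce to 0 modulo the current basis, so we have a Gröbner basis.
Inter-reduce: drop elements whose leading term is divisible by another's, tail-reduce, and make monic.
Reduced Gröbner basis: {ab + 3/16a + 1/2c^2, ac, b^2c + 8/3c, c^3}.
Label its elements g_1 = ab + 3/16a + 1/2c^2, g_2 = ac, g_3 = b^2c + 8/3c, g_4 = c^3.

Reduce p = ab^2 - 9/256a + 1/2bc^2 - 3/32c^2 modulo G:
  leading term ab^2: subtract (b)·g_1 from ab^2 - 9/256a + 1/2bc^2 - 3/32c^2 → -3/16ab - 9/256a - 3/32c^2
  leading term ab: subtract (-3/16)·g_1 from -3/16ab - 9/256a - 3/32c^2 → 0
  normal form = 0.
Since the normal form is 0, p ∈ I.

The remainder on division by a Gröbner basis is unique — it is the normal form.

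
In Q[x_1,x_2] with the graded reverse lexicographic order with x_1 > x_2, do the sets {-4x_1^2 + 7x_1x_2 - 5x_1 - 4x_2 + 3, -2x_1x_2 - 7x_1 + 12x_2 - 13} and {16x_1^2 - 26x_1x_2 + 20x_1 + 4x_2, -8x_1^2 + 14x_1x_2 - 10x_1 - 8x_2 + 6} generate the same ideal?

Two ideals are equal iff their reduced Gröbner bases coincide (the reduced basis is unique for a fixed ordering).
Buchberger on the first generating set:
f_1 = -4x_1^2 + 7x_1x_2 - 5x_1 - 4x_2 + 3, LT = x_1^2.
f_2 = -2x_1x_2 - 7x_1 + 12x_2 - 13, LT = x_1x_2.

S(f_1,f_2): lcm = x_1^2x_2. S = -7/4x_1x_2^2 - 7/2x_1^2 + 29/4x_1x_2 + x_2^2 - 13/2x_1 - 3/4x_2.
  leading term x_1x_2^2: subtract (7/8x_2)·f_2 from -7/4x_1x_2^2 - 7/2x_1^2 + 29/4x_1x_2 + x_2^2 - 13/2x_1 - 3/4x_2 → -7/2x_1^2 + 107/8x_1x_2 - 19/2x_2^2 - 13/2x_1 + 85/8x_2
  leading term x_1^2: subtract (7/8)·f_1 from -7/2x_1^2 + 107/8x_1x_2 - 19/2x_2^2 - 13/2x_1 + 85/8x_2 → 29/4x_1x_2 - 19/2x_2^2 - 17/8x_1 + 113/8x_2 - 21/8
  leading term x_1x_2: subtract (-29/8)·f_2 from 29/4x_1x_2 - 19/2x_2^2 - 17/8x_1 + 113/8x_2 - 21/8 → -19/2x_2^2 - 55/2x_1 + 461/8x_2 - 199/4
  leading term x_2^2: no divisor's leading term divides it; move -19/2x_2^2 to the remainder.
  leading term x_1: no divisor's leading term divides it; move -55/2x_1 to the remainder.
  leading term x_2: no divisor's leading term divides it; move 461/8x_2 to the remainder.
  leading term 1: no divisor's leading term divides it; move -199/4 to the remainder.
  remainder -19/2x_2^2 - 55/2x_1 + 461/8x_2 - 199/4 ≠ 0; add g_3 = -19/2x_2^2 - 55/2x_1 + 461/8x_2 - 199/4 to the basis.

The other S-polynomials (S(f_1,g_3), S(f_2,g_3)) all reduce to 0 modulo the current basis, so we have a Gröbner basis.
Inter-reduce: drop elements whose leading term is divisible by another's, tail-reduce, and make monic.
Reduced Gröbner basis: {x_1^2 + 59/8x_1 - 19/2x_2 + 85/8, x_1x_2 + 7/2x_1 - 6x_2 + 13/2, x_2^2 + 55/19x_1 - 461/76x_2 + 199/38}.

Buchberger on the second generating set:
h_1 = 16x_1^2 - 26x_1x_2 + 20x_1 + 4x_2, LT = x_1^2.
h_2 = -8x_1^2 + 14x_1x_2 - 10x_1 - 8x_2 + 6, LT = x_1^2.

S(h_1,h_2): lcm = x_1^2. S = 1/8x_1x_2 - 3/4x_2 + 3/4.
  leading term x_1x_2: no divisor's leading term divides it; move 1/8x_1x_2 to the remainder.
  leading term x_2: no divisor's leading term divides it; move -3/4x_2 to the remainder.
  leading term 1: no divisor's leading term divides it; move 3/4 to the remainder.
  remainder 1/8x_1x_2 - 3/4x_2 + 3/4 ≠ 0; add k_3 = 1/8x_1x_2 - 3/4x_2 + 3/4 to the basis.

S(h_1,k_3): lcm = x_1^2x_2. S = -13/8x_1x_2^2 + 29/4x_1x_2 + 1/4x_2^2 - 6x_1.
  leading term x_1x_2^2: subtract (-13x_2)·k_3 from -13/8x_1x_2^2 + 29/4x_1x_2 + 1/4x_2^2 - 6x_1 → 29/4x_1x_2 - 19/2x_2^2 - 6x_1 + 39/4x_2
  leading term x_1x_2: subtract (58)·k_3 from 29/4x_1x_2 - 19/2x_2^2 - 6x_1 + 39/4x_2 → -19/2x_2^2 - 6x_1 + 213/4x_2 - 87/2
  leading term x_2^2: no divisor's leading term divides it; move -19/2x_2^2 to the remainder.
  leading term x_1: no divisor's leading term divides it; move -6x_1 to the remainder.
  leading term x_2: no divisor's leading term divides it; move 213/4x_2 to the remainder.
  leading term 1: no divisor's leading term divides it; move -87/2 to the remainder.
  remainder -19/2x_2^2 - 6x_1 + 213/4x_2 - 87/2 ≠ 0; add k_4 = -19/2x_2^2 - 6x_1 + 213/4x_2 - 87/2 to the basis.

The other S-polynomials (S(h_2,k_3), S(h_1,k_4), S(h_2,k_4), S(k_3,k_4)) all reduce to 0 modulo the current basis, so we have a Gröbner basis.
Inter-reduce: drop elements whose leading term is divisible by another's, tail-reduce, and make monic.
Reduced Gröbner basis: {x_1^2 + 5/4x_1 - 19/2x_2 + 39/4, x_1x_2 - 6x_2 + 6, x_2^2 + 12/19x_1 - 213/38x_2 + 87/19}.

Since the reduced bases disagree, the two ideals are not the same.

No, the ideals differ.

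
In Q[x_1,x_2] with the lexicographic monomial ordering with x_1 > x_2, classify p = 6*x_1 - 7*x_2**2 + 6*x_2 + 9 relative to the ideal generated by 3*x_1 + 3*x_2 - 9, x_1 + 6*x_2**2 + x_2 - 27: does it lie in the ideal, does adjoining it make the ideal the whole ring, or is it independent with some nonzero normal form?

First compute the reduced Gröbner basis of I by Buchberger's algorithm.
f_1 = 3*x_1 + 3*x_2 - 9, LT = x_1.
f_2 = x_1 + 6*x_2**2 + x_2 - 27, LT = x_1.

S(f_1,f_2): lcm = x_1. S = -6*x_2**2 + 24.
  reduce S modulo (f_1, f_2):
  remainder -6*x_2**2 + 24 ≠ 0; add h_3 = -6*x_2**2 + 24 to the basis.

The other S-polynomials (S(f_1,h_3), S(f_2,h_3)) all reduce to 0 modulo the current basis, so we have a Gröbner basis.
Inter-reduce: drop elements whose leading term is divisible by another's, tail-reduce, and make monic.
Reduced Gröbner basis: {x_1 + x_2 - 3, x_2**2 - 4}.
Label its elements g_1 = x_1 + x_2 - 3, g_2 = x_2**2 - 4.

Reduce p = 6*x_1 - 7*x_2**2 + 6*x_2 + 9 modulo G:
  leading term x_1: subtract (6)·g_1 from 6*x_1 - 7*x_2**2 + 6*x_2 + 9 → -7*x_2**2 + 27
  leading term x_2**2: subtract (-7)·g_2 from -7*x_2**2 + 27 → -1
  leading term 1: no divisor's leading term divides it; move -1 to the remainder.
  normal form = -1.
The normal form is nonzero, so p ∉ I. Since p minus its normal form lies in I, I + (p) = I + (r) where r = -1; decide whether this ideal is the whole ring.
Here r = -1 is a nonzero constant, hence a unit: 1 ∈ I + (p), the Gröbner basis of I + (p) is {1}, and the enlarged system has no common solution — adjoining p is inconsistent.

Adjoining 6*x_1 - 7*x_2**2 + 6*x_2 + 9 makes the ideal the whole ring: the system is inconsistent.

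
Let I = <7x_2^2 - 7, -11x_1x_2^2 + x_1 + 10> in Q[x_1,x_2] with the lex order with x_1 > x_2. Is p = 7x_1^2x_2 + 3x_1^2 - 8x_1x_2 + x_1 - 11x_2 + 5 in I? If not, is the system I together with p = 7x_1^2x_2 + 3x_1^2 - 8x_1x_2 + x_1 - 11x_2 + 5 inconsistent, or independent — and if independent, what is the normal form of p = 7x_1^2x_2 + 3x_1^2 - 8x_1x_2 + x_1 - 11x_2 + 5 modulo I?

First compute the reduced Gröbner basis of I by Buchberger's algorithm.
f_1 = 7x_2^2 - 7, LT = x_2^2.
f_2 = -11x_1x_2^2 + x_1 + 10, LT = x_1x_2^2.

S(f_1,f_2): lcm = x_1x_2^2. S = -10/11x_1 + 10/11.
  leading term x_1: no divisor's leading term divides it; move -10/11x_1 to the remainder.
  leading term 1: no divisor's leading term divides it; move 10/11 to the remainder.
  remainder -10/11x_1 + 10/11 ≠ 0; add h_3 = -10/11x_1 + 10/11 to the basis.

The other S-polynomials (S(f_1,h_3), S(f_2,h_3)) all reduce to 0 modulo the current basis, so we have a Gröbner basis.
Inter-reduce: drop elements whose leading term is divisible by another's, tail-reduce, and make monic.
Reduced Gröbner basis: {x_1 - 1, x_2^2 - 1}.
Label its elements g_1 = x_1 - 1, g_2 = x_2^2 - 1.

Reduce p = 7x_1^2x_2 + 3x_1^2 - 8x_1x_2 + x_1 - 11x_2 + 5 modulo G:
  leading term x_1^2x_2: subtract (7x_1x_2)·g_1 from 7x_1^2x_2 + 3x_1^2 - 8x_1x_2 + x_1 - 11x_2 + 5 → 3x_1^2 - x_1x_2 + x_1 - 11x_2 + 5
  leading term x_1^2: subtract (3x_1)·g_1 from 3x_1^2 - x_1x_2 + x_1 - 11x_2 + 5 → -x_1x_2 + 4x_1 - 11x_2 + 5
  leading term x_1x_2: subtract (-x_2)·g_1 from -x_1x_2 + 4x_1 - 11x_2 + 5 → 4x_1 - 12x_2 + 5
  leading term x_1: subtract (4)·g_1 from 4x_1 - 12x_2 + 5 → -12x_2 + 9
  leading term x_2: no divisor's leading term divides it; move -12x_2 to the remainder.
  leading term 1: no divisor's leading term divides it; move 9 to the remainder.
  normal form = -12x_2 + 9.
The normal form is nonzero, so p ∉ I. Since p minus its normal form lies in I, I + (p) = I + (r) where r = -12x_2 + 9; decide whether this ideal is the whole ring.
Run Buchberger on G together with r (pairs among the g_i already reduce to 0 since G is a Gröbner basis):
g_1 = x_1 - 1, LT = x_1.
g_2 = x_2^2 - 1, LT = x_2^2.
r = -12x_2 + 9, LT = x_2.

S(g_2,r): lcm = x_2^2. S = 3/4x_2 - 1.
  leading term x_2: subtract (-1/16)·r from 3/4x_2 - 1 → -7/16
  leading term 1: no divisor's leading term divides it; move -7/16 to the remainder.
  remainder -7/16 ≠ 0; add m_4 = -7/16 to the basis.

The other S-polynomials (S(g_1,g_2), S(g_1,r), S(g_1,m_4), S(g_2,m_4), S(r,m_4)) all reduce to 0 modulo the current basis, so we have a Gröbner basis.
Inter-reduce: drop elements whose leading term is divisible by another's, tail-reduce, and make monic.
Reduced Gröbner basis: {1}.
The reduced Gröbner basis of I + (p) is {1}: the ideal is the whole ring, so the enlarged system has no common solution — adjoining p is inconsistent.

The remainder on division by a Gröbner basis is unique — it is the normal form.

Adjoining 7x_1^2x_2 + 3x_1^2 - 8x_1x_2 + x_1 - 11x_2 + 5 makes the ideal the whole ring: the system is inconsistent.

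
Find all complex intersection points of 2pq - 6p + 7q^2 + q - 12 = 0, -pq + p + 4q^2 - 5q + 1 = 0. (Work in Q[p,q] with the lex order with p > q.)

{(-1, 1), (7/3 - 2*sqrt(985)/15, 5/6 - sqrt(985)/30), (7/3 + 2*sqrt(985)/15, 5/6 + sqrt(985)/30)}

Compute a lex Gröbner basis by Buchberger's algorithm.
f_1 = 2pq - 6p + 7q^2 + q - 12, LT = pq.
f_2 = -pq + p + 4q^2 - 5q + 1, LT = pq.

S(f_1,f_2): lcm = pq. S = -2p + 15/2q^2 - 9/2q - 5.
  leading term p: no divisor's leading term divides it; move -2p to the remainder.
  leading term q^2: no divisor's leading term divides it; move 15/2q^2 to the remainder.
  leading term q: no divisor's leading term divides it; move -9/2q to the remainder.
  leading term 1: no divisor's leading term divides it; move -5 to the remainder.
  remainder -2p + 15/2q^2 - 9/2q - 5 ≠ 0; add h_3 = -2p + 15/2q^2 - 9/2q - 5 to the basis.

S(f_1,h_3): lcm = pq. S = -3p + 15/4q^3 + 5/4q^2 - 2q - 6.
  leading term p: subtract (3/2)·h_3 from -3p + 15/4q^3 + 5/4q^2 - 2q - 6 → 15/4q^3 - 10q^2 + 19/4q + 3/2
  leading term q^3: no divisor's leading term divides it; move 15/4q^3 to the remainder.
  leading term q^2: no divisor's leading term divides it; move -10q^2 to the remainder.
  leading term q: no divisor's leading term divides it; move 19/4q to the remainder.
  leading term 1: no divisor's leading term divides it; move 3/2 to the remainder.
  remainder 15/4q^3 - 10q^2 + 19/4q + 3/2 ≠ 0; add h_4 = 15/4q^3 - 10q^2 + 19/4q + 3/2 to the basis.

The other S-polynomials (S(f_2,h_3), S(f_1,h_4), S(f_2,h_4), S(h_3,h_4)) all reduce to 0 modulo the current basis, so we have a Gröbner basis.
Inter-reduce: drop elements whose leading term is divisible by another's, tail-reduce, and make monic.
Reduced Gröbner basis: {p - 15/4q^2 + 9/4q + 5/2, q^3 - 8/3q^2 + 19/15q + 2/5}.

The lex basis is triangular: the last element involves only q. Solving q^3 - 8/3q^2 + 19/15q + 2/5 = 0 gives q ∈ {1, 5/6 - sqrt(985)/30, 5/6 + sqrt(985)/30}; substituting each value into the earlier elements determines the remaining variables.
  q = 1: the earlier basis element becomes p + 1 = 0, giving p = -1 — point (-1, 1).
  q = 5/6 - sqrt(985)/30: the earlier basis element becomes p - 7/3 + 2*sqrt(985)/15 = 0, giving p = 7/3 - 2*sqrt(985)/15 — point (7/3 - 2*sqrt(985)/15, 5/6 - sqrt(985)/30).
  q = 5/6 + sqrt(985)/30: the earlier basis element becomes p - 2*sqrt(985)/15 - 7/3 = 0, giving p = 7/3 + 2*sqrt(985)/15 — point (7/3 + 2*sqrt(985)/15, 5/6 + sqrt(985)/30).
Check: every point annihilates each of the original generators.
Zero-dimensionality of the ideal guarantees finitely many solutions over ℂ.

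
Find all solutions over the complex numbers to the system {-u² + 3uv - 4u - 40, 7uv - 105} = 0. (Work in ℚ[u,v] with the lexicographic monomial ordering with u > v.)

{(-5, -3), (1, 15)}

Compute a lex Gröbner basis by Buchberger's algorithm.
f_1 = -u² + 3uv - 4u - 40, LT = u².
f_2 = 7uv - 105, LT = uv.

S(f_1,f_2): lcm = u²v. S = -3uv² + 4uv + 15u + 40v.
  leading term uv²: subtract (-3/7v)·f_2 from -3uv² + 4uv + 15u + 40v → 4uv + 15u - 5v
  leading term uv: subtract (4/7)·f_2 from 4uv + 15u - 5v → 15u - 5v + 60
  leading term u: no divisor's leading term divides it; move 15u to the remainder.
  leading term v: no divisor's leading term divides it; move -5v to the remainder.
  leading term 1: no divisor's leading term divides it; move 60 to the remainder.
  remainder 15u - 5v + 60 ≠ 0; add h_3 = 15u - 5v + 60 to the basis.

S(f_2,h_3): lcm = uv. S = ⅓v² - 4v - 15.
  leading term v²: no divisor's leading term divides it; move ⅓v² to the remainder.
  leading term v: no divisor's leading term divides it; move -4v to the remainder.
  leading term 1: no divisor's leading term divides it; move -15 to the remainder.
  remainder ⅓v² - 4v - 15 ≠ 0; add h_4 = ⅓v² - 4v - 15 to the basis.

The other S-polynomials (S(f_1,h_3), S(f_1,h_4), S(f_2,h_4), S(h_3,h_4)) all reduce to 0 modulo the current basis, so we have a Gröbner basis.
Inter-reduce: drop elements whose leading term is divisible by another's, tail-reduce, and make monic.
Reduced Gröbner basis: {u - ⅓v + 4, v² - 12v - 45}.

The lex basis is triangular: the last element involves only v. Solving v² - 12v - 45 = 0 gives v ∈ {-3, 15}; substituting each value into the earlier elements determines the remaining variables.
  v = -3: the earlier basis element becomes u + 5 = 0, giving u = -5 — point (-5, -3).
  v = 15: the earlier basis element becomes u - 1 = 0, giving u = 1 — point (1, 15).
Substituting each solution back into the original system confirms all equations vanish.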